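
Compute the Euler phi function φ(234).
72

234 = 2 × 3^2 × 13
φ(n) = n × ∏(1 - 1/p) for each prime p dividing n
φ(234) = 234 × (1 - 1/2) × (1 - 1/3) × (1 - 1/13) = 72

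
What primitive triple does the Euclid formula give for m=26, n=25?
(51, 1300, 1301)

Euclid's formula: a = m² - n², b = 2mn, c = m² + n²
m = 26, n = 25
a = 26² - 25² = 676 - 625 = 51
b = 2 × 26 × 25 = 1300
c = 26² + 25² = 676 + 625 = 1301
Verification: 51² + 1300² = 2601 + 1690000 = 1692601 = 1301² ✓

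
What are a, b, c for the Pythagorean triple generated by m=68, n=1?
(4623, 136, 4625)

Euclid's formula: a = m² - n², b = 2mn, c = m² + n²
m = 68, n = 1
a = 68² - 1² = 4624 - 1 = 4623
b = 2 × 68 × 1 = 136
c = 68² + 1² = 4624 + 1 = 4625
Verification: 4623² + 136² = 21372129 + 18496 = 21390625 = 4625² ✓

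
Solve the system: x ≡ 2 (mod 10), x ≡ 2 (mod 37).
2

Using Chinese Remainder Theorem:
M = 10 × 37 = 370
M1 = 37, M2 = 10
y1 = 37^(-1) mod 10 = 3
y2 = 10^(-1) mod 37 = 26
x = (2×37×3 + 2×10×26) mod 370 = 2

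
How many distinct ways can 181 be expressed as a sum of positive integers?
749474411781

p(n) counts ways to write n as a sum of positive integers (order ignored).
Euler's pentagonal recurrence: p(k) = p(k-1) + p(k-2) - p(k-5) - p(k-7) + p(k-12) + p(k-15) - ... (offsets j(3j∓1)/2, signs ++--, p(0)=1, p(<0)=0).
DP table for k = 0..180: p(0)=1, p(1)=1, p(2)=2, p(3)=3, p(4)=5, p(5)=7, p(6)=11, p(7)=15, p(8)=22, p(9)=30, p(10)=42, p(11)=56, p(12)=77, p(13)=101, p(14)=135, p(15)=176, p(16)=231, p(17)=297, p(18)=385, p(19)=490, p(20)=627, p(21)=792, p(22)=1002, p(23)=1255, p(24)=1575, p(25)=1958, p(26)=2436, p(27)=3010, p(28)=3718, p(29)=4565, p(30)=5604, p(31)=6842, p(32)=8349, p(33)=10143, p(34)=12310, p(35)=14883, p(36)=17977, p(37)=21637, p(38)=26015, p(39)=31185, p(40)=37338, p(41)=44583, p(42)=53174, p(43)=63261, p(44)=75175, p(45)=89134, p(46)=105558, p(47)=124754, p(48)=147273, p(49)=173525, p(50)=204226, p(51)=239943, p(52)=281589, p(53)=329931, p(54)=386155, p(55)=451276, p(56)=526823, p(57)=614154, p(58)=715220, p(59)=831820, p(60)=966467, p(61)=1121505, p(62)=1300156, p(63)=1505499, p(64)=1741630, p(65)=2012558, p(66)=2323520, p(67)=2679689, p(68)=3087735, p(69)=3554345, p(70)=4087968, p(71)=4697205, p(72)=5392783, p(73)=6185689, p(74)=7089500, p(75)=8118264, p(76)=9289091, p(77)=10619863, p(78)=12132164, p(79)=13848650, p(80)=15796476, p(81)=18004327, p(82)=20506255, p(83)=23338469, p(84)=26543660, p(85)=30167357, p(86)=34262962, p(87)=38887673, p(88)=44108109, p(89)=49995925, p(90)=56634173, p(91)=64112359, p(92)=72533807, p(93)=82010177, p(94)=92669720, p(95)=104651419, p(96)=118114304, p(97)=133230930, p(98)=150198136, p(99)=169229875, p(100)=190569292, p(101)=214481126, p(102)=241265379, p(103)=271248950, p(104)=304801365, p(105)=342325709, p(106)=384276336, p(107)=431149389, p(108)=483502844, p(109)=541946240, p(110)=607163746, p(111)=679903203, p(112)=761002156, p(113)=851376628, p(114)=952050665, p(115)=1064144451, p(116)=1188908248, p(117)=1327710076, p(118)=1482074143, p(119)=1653668665, p(120)=1844349560, p(121)=2056148051, p(122)=2291320912, p(123)=2552338241, p(124)=2841940500, p(125)=3163127352, p(126)=3519222692, p(127)=3913864295, p(128)=4351078600, p(129)=4835271870, p(130)=5371315400, p(131)=5964539504, p(132)=6620830889, p(133)=7346629512, p(134)=8149040695, p(135)=9035836076, p(136)=10015581680, p(137)=11097645016, p(138)=12292341831, p(139)=13610949895, p(140)=15065878135, p(141)=16670689208, p(142)=18440293320, p(143)=20390982757, p(144)=22540654445, p(145)=24908858009, p(146)=27517052599, p(147)=30388671978, p(148)=33549419497, p(149)=37027355200, p(150)=40853235313, p(151)=45060624582, p(152)=49686288421, p(153)=54770336324, p(154)=60356673280, p(155)=66493182097, p(156)=73232243759, p(157)=80630964769, p(158)=88751778802, p(159)=97662728555, p(160)=107438159466, p(161)=118159068427, p(162)=129913904637, p(163)=142798995930, p(164)=156919475295, p(165)=172389800255, p(166)=189334822579, p(167)=207890420102, p(168)=228204732751, p(169)=250438925115, p(170)=274768617130, p(171)=301384802048, p(172)=330495499613, p(173)=362326859895, p(174)=397125074750, p(175)=435157697830, p(176)=476715857290, p(177)=522115831195, p(178)=571701605655, p(179)=625846753120, p(180)=684957390936.
Final step: p(181) = p(180) + p(179) - p(176) - p(174) + p(169) + p(166) - p(159) - p(155) + p(146) + p(141) - p(130) - p(124) + p(111) + p(104) - p(89) - p(81) + p(64) + p(55) - p(36) - p(26) + p(5)
= 684957390936 + 625846753120 - 476715857290 - 397125074750 + 250438925115 + 189334822579 - 97662728555 - 66493182097 + 27517052599 + 16670689208 - 5371315400 - 2841940500 + 679903203 + 304801365 - 49995925 - 18004327 + 1741630 + 451276 - 17977 - 2436 + 7
= 749474411781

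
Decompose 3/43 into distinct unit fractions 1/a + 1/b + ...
1/15 + 1/323 + 1/208335

Greedy algorithm:
3/43: ceiling(43/3) = 15, use 1/15
2/645: ceiling(645/2) = 323, use 1/323
1/208335: ceiling(208335/1) = 208335, use 1/208335
Result: 3/43 = 1/15 + 1/323 + 1/208335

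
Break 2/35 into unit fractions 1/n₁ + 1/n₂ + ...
1/18 + 1/630

Greedy algorithm:
2/35: ceiling(35/2) = 18, use 1/18
1/630: ceiling(630/1) = 630, use 1/630
Result: 2/35 = 1/18 + 1/630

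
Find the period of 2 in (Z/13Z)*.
12

13 is prime, so ord(2) divides φ(13) = 12.
Divisors of 12: 1, 2, 3, 4, 6, 12.
Repeated squaring: 2^1 ≡ 2, 2^2 ≡ 4, 2^4 ≡ 3, 2^8 ≡ 9 (mod 13).
Test 2^d mod 13 for each divisor d in increasing order:
2^1 ≡ 2
2^2 ≡ 4
2^3 = 2^2·2^1 ≡ 8
2^4 ≡ 3
2^6 = 2^4·2^2 ≡ 12
2^12 = 2^8·2^4 ≡ 1  ← first divisor giving 1
The order is 12.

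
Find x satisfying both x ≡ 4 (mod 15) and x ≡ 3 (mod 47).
379

Using Chinese Remainder Theorem:
M = 15 × 47 = 705
M1 = 47, M2 = 15
y1 = 47^(-1) mod 15 = 8
y2 = 15^(-1) mod 47 = 22
x = (4×47×8 + 3×15×22) mod 705 = 379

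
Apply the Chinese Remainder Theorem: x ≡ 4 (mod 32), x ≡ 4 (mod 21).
4

Using Chinese Remainder Theorem:
M = 32 × 21 = 672
M1 = 21, M2 = 32
y1 = 21^(-1) mod 32 = 29
y2 = 32^(-1) mod 21 = 2
x = (4×21×29 + 4×32×2) mod 672 = 4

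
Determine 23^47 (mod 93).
29

Repeated squaring. Binary of 47 = 101111.
23^1 ≡ 23 (mod 93); 23^2 ≡ 64 (mod 93); 23^4 ≡ 4 (mod 93); 23^8 ≡ 16 (mod 93); 23^16 ≡ 70 (mod 93); 23^32 ≡ 64 (mod 93)
23^47 = 23^1 × 23^2 × 23^4 × 23^8 × 23^32 ≡ 29 (mod 93)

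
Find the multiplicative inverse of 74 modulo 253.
106

gcd(74, 253) = 1, so the inverse exists.
Extended Euclidean algorithm on (253, 74):
253 = 3 × 74 + 31  ⟹  31 = (1)·253 + (-3)·74
74 = 2 × 31 + 12  ⟹  12 = (-2)·253 + (7)·74
31 = 2 × 12 + 7  ⟹  7 = (5)·253 + (-17)·74
12 = 1 × 7 + 5  ⟹  5 = (-7)·253 + (24)·74
7 = 1 × 5 + 2  ⟹  2 = (12)·253 + (-41)·74
5 = 2 × 2 + 1  ⟹  1 = (-31)·253 + (106)·74
So (106)·74 ≡ 1 (mod 253), i.e. 74^(-1) ≡ 106 (mod 253).
Check: 74 × 106 = 7844 ≡ 1 (mod 253)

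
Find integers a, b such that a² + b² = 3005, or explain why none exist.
14² + 53² (a=14, b=53)

Factorization: 3005 = 5 × 601
By Fermat: n is sum of two squares iff every prime p ≡ 3 (mod 4) appears to even power.
All primes ≡ 3 (mod 4) appear to even power.
Search a = 0, 1, 2, … for 3005 - a² a perfect square: first hit at a = 14: 3005 - 196 = 2809 = 53².
3005 = 14² + 53² = 196 + 2809 ✓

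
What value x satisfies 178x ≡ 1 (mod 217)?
89

gcd(178, 217) = 1, so the inverse exists.
Extended Euclidean algorithm on (217, 178):
217 = 1 × 178 + 39  ⟹  39 = (1)·217 + (-1)·178
178 = 4 × 39 + 22  ⟹  22 = (-4)·217 + (5)·178
39 = 1 × 22 + 17  ⟹  17 = (5)·217 + (-6)·178
22 = 1 × 17 + 5  ⟹  5 = (-9)·217 + (11)·178
17 = 3 × 5 + 2  ⟹  2 = (32)·217 + (-39)·178
5 = 2 × 2 + 1  ⟹  1 = (-73)·217 + (89)·178
So (89)·178 ≡ 1 (mod 217), i.e. 178^(-1) ≡ 89 (mod 217).
Check: 178 × 89 = 15842 ≡ 1 (mod 217)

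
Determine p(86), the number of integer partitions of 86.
34262962

p(n) counts ways to write n as a sum of positive integers (order ignored).
Euler's pentagonal recurrence: p(k) = p(k-1) + p(k-2) - p(k-5) - p(k-7) + p(k-12) + p(k-15) - ... (offsets j(3j∓1)/2, signs ++--, p(0)=1, p(<0)=0).
DP table for k = 0..85: p(0)=1, p(1)=1, p(2)=2, p(3)=3, p(4)=5, p(5)=7, p(6)=11, p(7)=15, p(8)=22, p(9)=30, p(10)=42, p(11)=56, p(12)=77, p(13)=101, p(14)=135, p(15)=176, p(16)=231, p(17)=297, p(18)=385, p(19)=490, p(20)=627, p(21)=792, p(22)=1002, p(23)=1255, p(24)=1575, p(25)=1958, p(26)=2436, p(27)=3010, p(28)=3718, p(29)=4565, p(30)=5604, p(31)=6842, p(32)=8349, p(33)=10143, p(34)=12310, p(35)=14883, p(36)=17977, p(37)=21637, p(38)=26015, p(39)=31185, p(40)=37338, p(41)=44583, p(42)=53174, p(43)=63261, p(44)=75175, p(45)=89134, p(46)=105558, p(47)=124754, p(48)=147273, p(49)=173525, p(50)=204226, p(51)=239943, p(52)=281589, p(53)=329931, p(54)=386155, p(55)=451276, p(56)=526823, p(57)=614154, p(58)=715220, p(59)=831820, p(60)=966467, p(61)=1121505, p(62)=1300156, p(63)=1505499, p(64)=1741630, p(65)=2012558, p(66)=2323520, p(67)=2679689, p(68)=3087735, p(69)=3554345, p(70)=4087968, p(71)=4697205, p(72)=5392783, p(73)=6185689, p(74)=7089500, p(75)=8118264, p(76)=9289091, p(77)=10619863, p(78)=12132164, p(79)=13848650, p(80)=15796476, p(81)=18004327, p(82)=20506255, p(83)=23338469, p(84)=26543660, p(85)=30167357.
Final step: p(86) = p(85) + p(84) - p(81) - p(79) + p(74) + p(71) - p(64) - p(60) + p(51) + p(46) - p(35) - p(29) + p(16) + p(9)
= 30167357 + 26543660 - 18004327 - 13848650 + 7089500 + 4697205 - 1741630 - 966467 + 239943 + 105558 - 14883 - 4565 + 231 + 30
= 34262962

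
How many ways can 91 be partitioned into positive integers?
64112359

p(n) counts ways to write n as a sum of positive integers (order ignored).
Euler's pentagonal recurrence: p(k) = p(k-1) + p(k-2) - p(k-5) - p(k-7) + p(k-12) + p(k-15) - ... (offsets j(3j∓1)/2, signs ++--, p(0)=1, p(<0)=0).
DP table for k = 0..90: p(0)=1, p(1)=1, p(2)=2, p(3)=3, p(4)=5, p(5)=7, p(6)=11, p(7)=15, p(8)=22, p(9)=30, p(10)=42, p(11)=56, p(12)=77, p(13)=101, p(14)=135, p(15)=176, p(16)=231, p(17)=297, p(18)=385, p(19)=490, p(20)=627, p(21)=792, p(22)=1002, p(23)=1255, p(24)=1575, p(25)=1958, p(26)=2436, p(27)=3010, p(28)=3718, p(29)=4565, p(30)=5604, p(31)=6842, p(32)=8349, p(33)=10143, p(34)=12310, p(35)=14883, p(36)=17977, p(37)=21637, p(38)=26015, p(39)=31185, p(40)=37338, p(41)=44583, p(42)=53174, p(43)=63261, p(44)=75175, p(45)=89134, p(46)=105558, p(47)=124754, p(48)=147273, p(49)=173525, p(50)=204226, p(51)=239943, p(52)=281589, p(53)=329931, p(54)=386155, p(55)=451276, p(56)=526823, p(57)=614154, p(58)=715220, p(59)=831820, p(60)=966467, p(61)=1121505, p(62)=1300156, p(63)=1505499, p(64)=1741630, p(65)=2012558, p(66)=2323520, p(67)=2679689, p(68)=3087735, p(69)=3554345, p(70)=4087968, p(71)=4697205, p(72)=5392783, p(73)=6185689, p(74)=7089500, p(75)=8118264, p(76)=9289091, p(77)=10619863, p(78)=12132164, p(79)=13848650, p(80)=15796476, p(81)=18004327, p(82)=20506255, p(83)=23338469, p(84)=26543660, p(85)=30167357, p(86)=34262962, p(87)=38887673, p(88)=44108109, p(89)=49995925, p(90)=56634173.
Final step: p(91) = p(90) + p(89) - p(86) - p(84) + p(79) + p(76) - p(69) - p(65) + p(56) + p(51) - p(40) - p(34) + p(21) + p(14)
= 56634173 + 49995925 - 34262962 - 26543660 + 13848650 + 9289091 - 3554345 - 2012558 + 526823 + 239943 - 37338 - 12310 + 792 + 135
= 64112359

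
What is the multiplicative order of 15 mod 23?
22

23 is prime, so ord(15) divides φ(23) = 22.
Divisors of 22: 1, 2, 11, 22.
Repeated squaring: 15^1 ≡ 15, 15^2 ≡ 18, 15^4 ≡ 2, 15^8 ≡ 4, 15^16 ≡ 16 (mod 23).
Test 15^d mod 23 for each divisor d in increasing order:
15^1 ≡ 15
15^2 ≡ 18
15^11 = 15^8·15^2·15^1 ≡ 22
15^22 = 15^16·15^4·15^2 ≡ 1  ← first divisor giving 1
The order is 22.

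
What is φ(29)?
28

29 = 29
φ(n) = n × ∏(1 - 1/p) for each prime p dividing n
φ(29) = 29 × (1 - 1/29) = 28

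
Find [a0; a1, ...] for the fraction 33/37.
[0; 1, 8, 4]

Euclidean algorithm steps:
33 = 0 × 37 + 33
37 = 1 × 33 + 4
33 = 8 × 4 + 1
4 = 4 × 1 + 0
Continued fraction: [0; 1, 8, 4]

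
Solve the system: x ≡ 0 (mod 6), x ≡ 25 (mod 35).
60

Using Chinese Remainder Theorem:
M = 6 × 35 = 210
M1 = 35, M2 = 6
y1 = 35^(-1) mod 6 = 5
y2 = 6^(-1) mod 35 = 6
x = (0×35×5 + 25×6×6) mod 210 = 60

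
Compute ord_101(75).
100

101 is prime, so ord(75) divides φ(101) = 100.
Divisors of 100: 1, 2, 4, 5, 10, 20, 25, 50, 100.
Repeated squaring: 75^1 ≡ 75, 75^2 ≡ 70, 75^4 ≡ 52, 75^8 ≡ 78, 75^16 ≡ 24, 75^32 ≡ 71, 75^64 ≡ 92 (mod 101).
Test 75^d mod 101 for each divisor d in increasing order:
75^1 ≡ 75
75^2 ≡ 70
75^4 ≡ 52
75^5 = 75^4·75^1 ≡ 62
75^10 = 75^8·75^2 ≡ 6
75^20 = 75^16·75^4 ≡ 36
75^25 = 75^16·75^8·75^1 ≡ 10
75^50 = 75^32·75^16·75^2 ≡ 100
75^100 = 75^64·75^32·75^4 ≡ 1  ← first divisor giving 1
The order is 100.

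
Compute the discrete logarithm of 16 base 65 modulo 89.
48

Baby-step giant-step with step n = ⌈√89⌉ = 10.
Baby steps 65^j mod 89 (j:value) for j=0..9: 0:1, 1:65, 2:42, 3:60, 4:73, 5:28, 6:40, 7:19, 8:78, 9:86.
Giant-step multiplier: 65^(-10) ≡ 65^(88-10) = 65^78 ≡ 68 (mod 89).
Giant steps γ_i = 16·68^i mod 89: γ_0=16, γ_1=20, γ_2=25, γ_3=9, γ_4=78 (in table at j=8).
x = i·n + j = 4·10 + 8 = 48.
Check: 65^48 ≡ 16 (mod 89).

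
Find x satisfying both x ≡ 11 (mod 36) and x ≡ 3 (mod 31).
623

Using Chinese Remainder Theorem:
M = 36 × 31 = 1116
M1 = 31, M2 = 36
y1 = 31^(-1) mod 36 = 7
y2 = 36^(-1) mod 31 = 25
x = (11×31×7 + 3×36×25) mod 1116 = 623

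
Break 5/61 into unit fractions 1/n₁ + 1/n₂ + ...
1/13 + 1/199 + 1/52603 + 1/4150560811 + 1/34454310087467394631

Greedy algorithm:
5/61: ceiling(61/5) = 13, use 1/13
4/793: ceiling(793/4) = 199, use 1/199
3/157807: ceiling(157807/3) = 52603, use 1/52603
2/8301121621: ceiling(8301121621/2) = 4150560811, use 1/4150560811
1/34454310087467394631: ceiling(34454310087467394631/1) = 34454310087467394631, use 1/34454310087467394631
Result: 5/61 = 1/13 + 1/199 + 1/52603 + 1/4150560811 + 1/34454310087467394631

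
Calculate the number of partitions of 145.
24908858009

p(n) counts ways to write n as a sum of positive integers (order ignored).
Euler's pentagonal recurrence: p(k) = p(k-1) + p(k-2) - p(k-5) - p(k-7) + p(k-12) + p(k-15) - ... (offsets j(3j∓1)/2, signs ++--, p(0)=1, p(<0)=0).
DP table for k = 0..144: p(0)=1, p(1)=1, p(2)=2, p(3)=3, p(4)=5, p(5)=7, p(6)=11, p(7)=15, p(8)=22, p(9)=30, p(10)=42, p(11)=56, p(12)=77, p(13)=101, p(14)=135, p(15)=176, p(16)=231, p(17)=297, p(18)=385, p(19)=490, p(20)=627, p(21)=792, p(22)=1002, p(23)=1255, p(24)=1575, p(25)=1958, p(26)=2436, p(27)=3010, p(28)=3718, p(29)=4565, p(30)=5604, p(31)=6842, p(32)=8349, p(33)=10143, p(34)=12310, p(35)=14883, p(36)=17977, p(37)=21637, p(38)=26015, p(39)=31185, p(40)=37338, p(41)=44583, p(42)=53174, p(43)=63261, p(44)=75175, p(45)=89134, p(46)=105558, p(47)=124754, p(48)=147273, p(49)=173525, p(50)=204226, p(51)=239943, p(52)=281589, p(53)=329931, p(54)=386155, p(55)=451276, p(56)=526823, p(57)=614154, p(58)=715220, p(59)=831820, p(60)=966467, p(61)=1121505, p(62)=1300156, p(63)=1505499, p(64)=1741630, p(65)=2012558, p(66)=2323520, p(67)=2679689, p(68)=3087735, p(69)=3554345, p(70)=4087968, p(71)=4697205, p(72)=5392783, p(73)=6185689, p(74)=7089500, p(75)=8118264, p(76)=9289091, p(77)=10619863, p(78)=12132164, p(79)=13848650, p(80)=15796476, p(81)=18004327, p(82)=20506255, p(83)=23338469, p(84)=26543660, p(85)=30167357, p(86)=34262962, p(87)=38887673, p(88)=44108109, p(89)=49995925, p(90)=56634173, p(91)=64112359, p(92)=72533807, p(93)=82010177, p(94)=92669720, p(95)=104651419, p(96)=118114304, p(97)=133230930, p(98)=150198136, p(99)=169229875, p(100)=190569292, p(101)=214481126, p(102)=241265379, p(103)=271248950, p(104)=304801365, p(105)=342325709, p(106)=384276336, p(107)=431149389, p(108)=483502844, p(109)=541946240, p(110)=607163746, p(111)=679903203, p(112)=761002156, p(113)=851376628, p(114)=952050665, p(115)=1064144451, p(116)=1188908248, p(117)=1327710076, p(118)=1482074143, p(119)=1653668665, p(120)=1844349560, p(121)=2056148051, p(122)=2291320912, p(123)=2552338241, p(124)=2841940500, p(125)=3163127352, p(126)=3519222692, p(127)=3913864295, p(128)=4351078600, p(129)=4835271870, p(130)=5371315400, p(131)=5964539504, p(132)=6620830889, p(133)=7346629512, p(134)=8149040695, p(135)=9035836076, p(136)=10015581680, p(137)=11097645016, p(138)=12292341831, p(139)=13610949895, p(140)=15065878135, p(141)=16670689208, p(142)=18440293320, p(143)=20390982757, p(144)=22540654445.
Final step: p(145) = p(144) + p(143) - p(140) - p(138) + p(133) + p(130) - p(123) - p(119) + p(110) + p(105) - p(94) - p(88) + p(75) + p(68) - p(53) - p(45) + p(28) + p(19) - p(0)
= 22540654445 + 20390982757 - 15065878135 - 12292341831 + 7346629512 + 5371315400 - 2552338241 - 1653668665 + 607163746 + 342325709 - 92669720 - 44108109 + 8118264 + 3087735 - 329931 - 89134 + 3718 + 490 - 1
= 24908858009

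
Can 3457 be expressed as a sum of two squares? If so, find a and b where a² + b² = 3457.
39² + 44² (a=39, b=44)

Factorization: 3457 = 3457
By Fermat: n is sum of two squares iff every prime p ≡ 3 (mod 4) appears to even power.
All primes ≡ 3 (mod 4) appear to even power.
Search a = 0, 1, 2, … for 3457 - a² a perfect square: first hit at a = 39: 3457 - 1521 = 1936 = 44².
3457 = 39² + 44² = 1521 + 1936 ✓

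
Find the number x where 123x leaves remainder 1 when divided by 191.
132

gcd(123, 191) = 1, so the inverse exists.
Extended Euclidean algorithm on (191, 123):
191 = 1 × 123 + 68  ⟹  68 = (1)·191 + (-1)·123
123 = 1 × 68 + 55  ⟹  55 = (-1)·191 + (2)·123
68 = 1 × 55 + 13  ⟹  13 = (2)·191 + (-3)·123
55 = 4 × 13 + 3  ⟹  3 = (-9)·191 + (14)·123
13 = 4 × 3 + 1  ⟹  1 = (38)·191 + (-59)·123
So (-59)·123 ≡ 1 (mod 191), i.e. 123^(-1) ≡ -59 ≡ 132 (mod 191).
Check: 123 × 132 = 16236 ≡ 1 (mod 191)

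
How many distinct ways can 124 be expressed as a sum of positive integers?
2841940500

p(n) counts ways to write n as a sum of positive integers (order ignored).
Euler's pentagonal recurrence: p(k) = p(k-1) + p(k-2) - p(k-5) - p(k-7) + p(k-12) + p(k-15) - ... (offsets j(3j∓1)/2, signs ++--, p(0)=1, p(<0)=0).
DP table for k = 0..123: p(0)=1, p(1)=1, p(2)=2, p(3)=3, p(4)=5, p(5)=7, p(6)=11, p(7)=15, p(8)=22, p(9)=30, p(10)=42, p(11)=56, p(12)=77, p(13)=101, p(14)=135, p(15)=176, p(16)=231, p(17)=297, p(18)=385, p(19)=490, p(20)=627, p(21)=792, p(22)=1002, p(23)=1255, p(24)=1575, p(25)=1958, p(26)=2436, p(27)=3010, p(28)=3718, p(29)=4565, p(30)=5604, p(31)=6842, p(32)=8349, p(33)=10143, p(34)=12310, p(35)=14883, p(36)=17977, p(37)=21637, p(38)=26015, p(39)=31185, p(40)=37338, p(41)=44583, p(42)=53174, p(43)=63261, p(44)=75175, p(45)=89134, p(46)=105558, p(47)=124754, p(48)=147273, p(49)=173525, p(50)=204226, p(51)=239943, p(52)=281589, p(53)=329931, p(54)=386155, p(55)=451276, p(56)=526823, p(57)=614154, p(58)=715220, p(59)=831820, p(60)=966467, p(61)=1121505, p(62)=1300156, p(63)=1505499, p(64)=1741630, p(65)=2012558, p(66)=2323520, p(67)=2679689, p(68)=3087735, p(69)=3554345, p(70)=4087968, p(71)=4697205, p(72)=5392783, p(73)=6185689, p(74)=7089500, p(75)=8118264, p(76)=9289091, p(77)=10619863, p(78)=12132164, p(79)=13848650, p(80)=15796476, p(81)=18004327, p(82)=20506255, p(83)=23338469, p(84)=26543660, p(85)=30167357, p(86)=34262962, p(87)=38887673, p(88)=44108109, p(89)=49995925, p(90)=56634173, p(91)=64112359, p(92)=72533807, p(93)=82010177, p(94)=92669720, p(95)=104651419, p(96)=118114304, p(97)=133230930, p(98)=150198136, p(99)=169229875, p(100)=190569292, p(101)=214481126, p(102)=241265379, p(103)=271248950, p(104)=304801365, p(105)=342325709, p(106)=384276336, p(107)=431149389, p(108)=483502844, p(109)=541946240, p(110)=607163746, p(111)=679903203, p(112)=761002156, p(113)=851376628, p(114)=952050665, p(115)=1064144451, p(116)=1188908248, p(117)=1327710076, p(118)=1482074143, p(119)=1653668665, p(120)=1844349560, p(121)=2056148051, p(122)=2291320912, p(123)=2552338241.
Final step: p(124) = p(123) + p(122) - p(119) - p(117) + p(112) + p(109) - p(102) - p(98) + p(89) + p(84) - p(73) - p(67) + p(54) + p(47) - p(32) - p(24) + p(7)
= 2552338241 + 2291320912 - 1653668665 - 1327710076 + 761002156 + 541946240 - 241265379 - 150198136 + 49995925 + 26543660 - 6185689 - 2679689 + 386155 + 124754 - 8349 - 1575 + 15
= 2841940500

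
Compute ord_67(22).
11

67 is prime, so ord(22) divides φ(67) = 66.
Divisors of 66: 1, 2, 3, 6, 11, 22, 33, 66.
Repeated squaring: 22^1 ≡ 22, 22^2 ≡ 15, 22^4 ≡ 24, 22^8 ≡ 40, 22^16 ≡ 59, 22^32 ≡ 64, 22^64 ≡ 9 (mod 67).
Test 22^d mod 67 for each divisor d in increasing order:
22^1 ≡ 22
22^2 ≡ 15
22^3 = 22^2·22^1 ≡ 62
22^6 = 22^4·22^2 ≡ 25
22^11 = 22^8·22^2·22^1 ≡ 1  ← first divisor giving 1
The order is 11.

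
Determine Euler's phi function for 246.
80

246 = 2 × 3 × 41
φ(n) = n × ∏(1 - 1/p) for each prime p dividing n
φ(246) = 246 × (1 - 1/2) × (1 - 1/3) × (1 - 1/41) = 80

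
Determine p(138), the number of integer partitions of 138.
12292341831

p(n) counts ways to write n as a sum of positive integers (order ignored).
Euler's pentagonal recurrence: p(k) = p(k-1) + p(k-2) - p(k-5) - p(k-7) + p(k-12) + p(k-15) - ... (offsets j(3j∓1)/2, signs ++--, p(0)=1, p(<0)=0).
DP table for k = 0..137: p(0)=1, p(1)=1, p(2)=2, p(3)=3, p(4)=5, p(5)=7, p(6)=11, p(7)=15, p(8)=22, p(9)=30, p(10)=42, p(11)=56, p(12)=77, p(13)=101, p(14)=135, p(15)=176, p(16)=231, p(17)=297, p(18)=385, p(19)=490, p(20)=627, p(21)=792, p(22)=1002, p(23)=1255, p(24)=1575, p(25)=1958, p(26)=2436, p(27)=3010, p(28)=3718, p(29)=4565, p(30)=5604, p(31)=6842, p(32)=8349, p(33)=10143, p(34)=12310, p(35)=14883, p(36)=17977, p(37)=21637, p(38)=26015, p(39)=31185, p(40)=37338, p(41)=44583, p(42)=53174, p(43)=63261, p(44)=75175, p(45)=89134, p(46)=105558, p(47)=124754, p(48)=147273, p(49)=173525, p(50)=204226, p(51)=239943, p(52)=281589, p(53)=329931, p(54)=386155, p(55)=451276, p(56)=526823, p(57)=614154, p(58)=715220, p(59)=831820, p(60)=966467, p(61)=1121505, p(62)=1300156, p(63)=1505499, p(64)=1741630, p(65)=2012558, p(66)=2323520, p(67)=2679689, p(68)=3087735, p(69)=3554345, p(70)=4087968, p(71)=4697205, p(72)=5392783, p(73)=6185689, p(74)=7089500, p(75)=8118264, p(76)=9289091, p(77)=10619863, p(78)=12132164, p(79)=13848650, p(80)=15796476, p(81)=18004327, p(82)=20506255, p(83)=23338469, p(84)=26543660, p(85)=30167357, p(86)=34262962, p(87)=38887673, p(88)=44108109, p(89)=49995925, p(90)=56634173, p(91)=64112359, p(92)=72533807, p(93)=82010177, p(94)=92669720, p(95)=104651419, p(96)=118114304, p(97)=133230930, p(98)=150198136, p(99)=169229875, p(100)=190569292, p(101)=214481126, p(102)=241265379, p(103)=271248950, p(104)=304801365, p(105)=342325709, p(106)=384276336, p(107)=431149389, p(108)=483502844, p(109)=541946240, p(110)=607163746, p(111)=679903203, p(112)=761002156, p(113)=851376628, p(114)=952050665, p(115)=1064144451, p(116)=1188908248, p(117)=1327710076, p(118)=1482074143, p(119)=1653668665, p(120)=1844349560, p(121)=2056148051, p(122)=2291320912, p(123)=2552338241, p(124)=2841940500, p(125)=3163127352, p(126)=3519222692, p(127)=3913864295, p(128)=4351078600, p(129)=4835271870, p(130)=5371315400, p(131)=5964539504, p(132)=6620830889, p(133)=7346629512, p(134)=8149040695, p(135)=9035836076, p(136)=10015581680, p(137)=11097645016.
Final step: p(138) = p(137) + p(136) - p(133) - p(131) + p(126) + p(123) - p(116) - p(112) + p(103) + p(98) - p(87) - p(81) + p(68) + p(61) - p(46) - p(38) + p(21) + p(12)
= 11097645016 + 10015581680 - 7346629512 - 5964539504 + 3519222692 + 2552338241 - 1188908248 - 761002156 + 271248950 + 150198136 - 38887673 - 18004327 + 3087735 + 1121505 - 105558 - 26015 + 792 + 77
= 12292341831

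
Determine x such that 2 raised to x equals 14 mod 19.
7

Baby-step giant-step with step n = ⌈√19⌉ = 5.
Baby steps 2^j mod 19 (j:value) for j=0..4: 0:1, 1:2, 2:4, 3:8, 4:16.
Giant-step multiplier: 2^(-5) ≡ 2^(18-5) = 2^13 ≡ 3 (mod 19).
Giant steps γ_i = 14·3^i mod 19: γ_0=14, γ_1=4 (in table at j=2).
x = i·n + j = 1·5 + 2 = 7.
Check: 2^7 ≡ 14 (mod 19).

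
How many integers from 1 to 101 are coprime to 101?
100

101 = 101
φ(n) = n × ∏(1 - 1/p) for each prime p dividing n
φ(101) = 101 × (1 - 1/101) = 100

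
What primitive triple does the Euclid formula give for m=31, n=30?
(61, 1860, 1861)

Euclid's formula: a = m² - n², b = 2mn, c = m² + n²
m = 31, n = 30
a = 31² - 30² = 961 - 900 = 61
b = 2 × 31 × 30 = 1860
c = 31² + 30² = 961 + 900 = 1861
Verification: 61² + 1860² = 3721 + 3459600 = 3463321 = 1861² ✓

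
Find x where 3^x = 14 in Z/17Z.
9

Baby-step giant-step with step n = ⌈√17⌉ = 5.
Baby steps 3^j mod 17 (j:value) for j=0..4: 0:1, 1:3, 2:9, 3:10, 4:13.
Giant-step multiplier: 3^(-5) ≡ 3^(16-5) = 3^11 ≡ 7 (mod 17).
Giant steps γ_i = 14·7^i mod 17: γ_0=14, γ_1=13 (in table at j=4).
x = i·n + j = 1·5 + 4 = 9.
Check: 3^9 ≡ 14 (mod 17).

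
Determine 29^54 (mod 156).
1

Repeated squaring. Binary of 54 = 110110.
29^1 ≡ 29 (mod 156); 29^2 ≡ 61 (mod 156); 29^4 ≡ 133 (mod 156); 29^8 ≡ 61 (mod 156); 29^16 ≡ 133 (mod 156); 29^32 ≡ 61 (mod 156)
29^54 = 29^2 × 29^4 × 29^16 × 29^32 ≡ 1 (mod 156)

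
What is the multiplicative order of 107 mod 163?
162

163 is prime, so ord(107) divides φ(163) = 162.
Divisors of 162: 1, 2, 3, 6, 9, 18, 27, 54, 81, 162.
Repeated squaring: 107^1 ≡ 107, 107^2 ≡ 39, 107^4 ≡ 54, 107^8 ≡ 145, 107^16 ≡ 161, 107^32 ≡ 4, 107^64 ≡ 16, 107^128 ≡ 93 (mod 163).
Test 107^d mod 163 for each divisor d in increasing order:
107^1 ≡ 107
107^2 ≡ 39
107^3 = 107^2·107^1 ≡ 98
107^6 = 107^4·107^2 ≡ 150
107^9 = 107^8·107^1 ≡ 30
107^18 = 107^16·107^2 ≡ 85
107^27 = 107^16·107^8·107^2·107^1 ≡ 105
107^54 = 107^32·107^16·107^4·107^2 ≡ 104
107^81 = 107^64·107^16·107^1 ≡ 162
107^162 = 107^128·107^32·107^2 ≡ 1  ← first divisor giving 1
The order is 162.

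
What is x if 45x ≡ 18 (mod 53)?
x ≡ 11 (mod 53)

gcd(45, 53) = 1, which divides 18, so solutions exist.
Find 45^(-1) mod 53 by the extended Euclidean algorithm:
53 = 1 × 45 + 8  ⟹  8 = (1)·53 + (-1)·45
45 = 5 × 8 + 5  ⟹  5 = (-5)·53 + (6)·45
8 = 1 × 5 + 3  ⟹  3 = (6)·53 + (-7)·45
5 = 1 × 3 + 2  ⟹  2 = (-11)·53 + (13)·45
3 = 1 × 2 + 1  ⟹  1 = (17)·53 + (-20)·45
So (-20)·45 ≡ 1 (mod 53), i.e. 45^(-1) ≡ -20 ≡ 33 (mod 53).
x ≡ 33 × 18 = 594 ≡ 11 (mod 53).
Check: 45 × 11 = 495 ≡ 18 (mod 53).
Unique solution: x ≡ 11 (mod 53)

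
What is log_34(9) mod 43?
22

Baby-step giant-step with step n = ⌈√43⌉ = 7.
Baby steps 34^j mod 43 (j:value) for j=0..6: 0:1, 1:34, 2:38, 3:2, 4:25, 5:33, 6:4.
Giant-step multiplier: 34^(-7) ≡ 34^(42-7) = 34^35 ≡ 37 (mod 43).
Giant steps γ_i = 9·37^i mod 43: γ_0=9, γ_1=32, γ_2=23, γ_3=34 (in table at j=1).
x = i·n + j = 3·7 + 1 = 22.
Check: 34^22 ≡ 9 (mod 43).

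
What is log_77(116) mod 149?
142

Baby-step giant-step with step n = ⌈√149⌉ = 13.
Baby steps 77^j mod 149 (j:value) for j=0..12: 0:1, 1:77, 2:118, 3:146, 4:67, 5:93, 6:9, 7:97, 8:19, 9:122, 10:7, 11:92, 12:81.
Giant-step multiplier: 77^(-13) ≡ 77^(148-13) = 77^135 ≡ 78 (mod 149).
Giant steps γ_i = 116·78^i mod 149: γ_0=116, γ_1=108, γ_2=80, γ_3=131, γ_4=86, γ_5=3, γ_6=85, γ_7=74, γ_8=110, γ_9=87, γ_10=81 (in table at j=12).
x = i·n + j = 10·13 + 12 = 142.
Check: 77^142 ≡ 116 (mod 149).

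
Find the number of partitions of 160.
107438159466

p(n) counts ways to write n as a sum of positive integers (order ignored).
Euler's pentagonal recurrence: p(k) = p(k-1) + p(k-2) - p(k-5) - p(k-7) + p(k-12) + p(k-15) - ... (offsets j(3j∓1)/2, signs ++--, p(0)=1, p(<0)=0).
DP table for k = 0..159: p(0)=1, p(1)=1, p(2)=2, p(3)=3, p(4)=5, p(5)=7, p(6)=11, p(7)=15, p(8)=22, p(9)=30, p(10)=42, p(11)=56, p(12)=77, p(13)=101, p(14)=135, p(15)=176, p(16)=231, p(17)=297, p(18)=385, p(19)=490, p(20)=627, p(21)=792, p(22)=1002, p(23)=1255, p(24)=1575, p(25)=1958, p(26)=2436, p(27)=3010, p(28)=3718, p(29)=4565, p(30)=5604, p(31)=6842, p(32)=8349, p(33)=10143, p(34)=12310, p(35)=14883, p(36)=17977, p(37)=21637, p(38)=26015, p(39)=31185, p(40)=37338, p(41)=44583, p(42)=53174, p(43)=63261, p(44)=75175, p(45)=89134, p(46)=105558, p(47)=124754, p(48)=147273, p(49)=173525, p(50)=204226, p(51)=239943, p(52)=281589, p(53)=329931, p(54)=386155, p(55)=451276, p(56)=526823, p(57)=614154, p(58)=715220, p(59)=831820, p(60)=966467, p(61)=1121505, p(62)=1300156, p(63)=1505499, p(64)=1741630, p(65)=2012558, p(66)=2323520, p(67)=2679689, p(68)=3087735, p(69)=3554345, p(70)=4087968, p(71)=4697205, p(72)=5392783, p(73)=6185689, p(74)=7089500, p(75)=8118264, p(76)=9289091, p(77)=10619863, p(78)=12132164, p(79)=13848650, p(80)=15796476, p(81)=18004327, p(82)=20506255, p(83)=23338469, p(84)=26543660, p(85)=30167357, p(86)=34262962, p(87)=38887673, p(88)=44108109, p(89)=49995925, p(90)=56634173, p(91)=64112359, p(92)=72533807, p(93)=82010177, p(94)=92669720, p(95)=104651419, p(96)=118114304, p(97)=133230930, p(98)=150198136, p(99)=169229875, p(100)=190569292, p(101)=214481126, p(102)=241265379, p(103)=271248950, p(104)=304801365, p(105)=342325709, p(106)=384276336, p(107)=431149389, p(108)=483502844, p(109)=541946240, p(110)=607163746, p(111)=679903203, p(112)=761002156, p(113)=851376628, p(114)=952050665, p(115)=1064144451, p(116)=1188908248, p(117)=1327710076, p(118)=1482074143, p(119)=1653668665, p(120)=1844349560, p(121)=2056148051, p(122)=2291320912, p(123)=2552338241, p(124)=2841940500, p(125)=3163127352, p(126)=3519222692, p(127)=3913864295, p(128)=4351078600, p(129)=4835271870, p(130)=5371315400, p(131)=5964539504, p(132)=6620830889, p(133)=7346629512, p(134)=8149040695, p(135)=9035836076, p(136)=10015581680, p(137)=11097645016, p(138)=12292341831, p(139)=13610949895, p(140)=15065878135, p(141)=16670689208, p(142)=18440293320, p(143)=20390982757, p(144)=22540654445, p(145)=24908858009, p(146)=27517052599, p(147)=30388671978, p(148)=33549419497, p(149)=37027355200, p(150)=40853235313, p(151)=45060624582, p(152)=49686288421, p(153)=54770336324, p(154)=60356673280, p(155)=66493182097, p(156)=73232243759, p(157)=80630964769, p(158)=88751778802, p(159)=97662728555.
Final step: p(160) = p(159) + p(158) - p(155) - p(153) + p(148) + p(145) - p(138) - p(134) + p(125) + p(120) - p(109) - p(103) + p(90) + p(83) - p(68) - p(60) + p(43) + p(34) - p(15) - p(5)
= 97662728555 + 88751778802 - 66493182097 - 54770336324 + 33549419497 + 24908858009 - 12292341831 - 8149040695 + 3163127352 + 1844349560 - 541946240 - 271248950 + 56634173 + 23338469 - 3087735 - 966467 + 63261 + 12310 - 176 - 7
= 107438159466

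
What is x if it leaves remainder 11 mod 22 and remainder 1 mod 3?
55

Using Chinese Remainder Theorem:
M = 22 × 3 = 66
M1 = 3, M2 = 22
y1 = 3^(-1) mod 22 = 15
y2 = 22^(-1) mod 3 = 1
x = (11×3×15 + 1×22×1) mod 66 = 55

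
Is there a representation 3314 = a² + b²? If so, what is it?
17² + 55² (a=17, b=55)

Factorization: 3314 = 2 × 1657
By Fermat: n is sum of two squares iff every prime p ≡ 3 (mod 4) appears to even power.
All primes ≡ 3 (mod 4) appear to even power.
Search a = 0, 1, 2, … for 3314 - a² a perfect square: first hit at a = 17: 3314 - 289 = 3025 = 55².
3314 = 17² + 55² = 289 + 3025 ✓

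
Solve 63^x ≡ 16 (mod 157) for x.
60

Baby-step giant-step with step n = ⌈√157⌉ = 13.
Baby steps 63^j mod 157 (j:value) for j=0..12: 0:1, 1:63, 2:44, 3:103, 4:52, 5:136, 6:90, 7:18, 8:35, 9:7, 10:127, 11:151, 12:93.
Giant-step multiplier: 63^(-13) ≡ 63^(156-13) = 63^143 ≡ 22 (mod 157).
Giant steps γ_i = 16·22^i mod 157: γ_0=16, γ_1=38, γ_2=51, γ_3=23, γ_4=35 (in table at j=8).
x = i·n + j = 4·13 + 8 = 60.
Check: 63^60 ≡ 16 (mod 157).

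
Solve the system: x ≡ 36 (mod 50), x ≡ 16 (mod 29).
886

Using Chinese Remainder Theorem:
M = 50 × 29 = 1450
M1 = 29, M2 = 50
y1 = 29^(-1) mod 50 = 19
y2 = 50^(-1) mod 29 = 18
x = (36×29×19 + 16×50×18) mod 1450 = 886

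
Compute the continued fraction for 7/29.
[0; 4, 7]

Euclidean algorithm steps:
7 = 0 × 29 + 7
29 = 4 × 7 + 1
7 = 7 × 1 + 0
Continued fraction: [0; 4, 7]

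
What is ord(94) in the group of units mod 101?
100

101 is prime, so ord(94) divides φ(101) = 100.
Divisors of 100: 1, 2, 4, 5, 10, 20, 25, 50, 100.
Repeated squaring: 94^1 ≡ 94, 94^2 ≡ 49, 94^4 ≡ 78, 94^8 ≡ 24, 94^16 ≡ 71, 94^32 ≡ 92, 94^64 ≡ 81 (mod 101).
Test 94^d mod 101 for each divisor d in increasing order:
94^1 ≡ 94
94^2 ≡ 49
94^4 ≡ 78
94^5 = 94^4·94^1 ≡ 60
94^10 = 94^8·94^2 ≡ 65
94^20 = 94^16·94^4 ≡ 84
94^25 = 94^16·94^8·94^1 ≡ 91
94^50 = 94^32·94^16·94^2 ≡ 100
94^100 = 94^64·94^32·94^4 ≡ 1  ← first divisor giving 1
The order is 100.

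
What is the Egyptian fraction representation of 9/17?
1/2 + 1/34

Greedy algorithm:
9/17: ceiling(17/9) = 2, use 1/2
1/34: ceiling(34/1) = 34, use 1/34
Result: 9/17 = 1/2 + 1/34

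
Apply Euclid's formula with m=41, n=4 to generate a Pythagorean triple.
(1665, 328, 1697)

Euclid's formula: a = m² - n², b = 2mn, c = m² + n²
m = 41, n = 4
a = 41² - 4² = 1681 - 16 = 1665
b = 2 × 41 × 4 = 328
c = 41² + 4² = 1681 + 16 = 1697
Verification: 1665² + 328² = 2772225 + 107584 = 2879809 = 1697² ✓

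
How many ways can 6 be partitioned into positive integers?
11

p(n) counts ways to write n as a sum of positive integers (order ignored).
Examples: 6; 5 + 1; 4 + 2; 4 + 1 + 1; 3 + 3; ... (11 total)
p(6) = 11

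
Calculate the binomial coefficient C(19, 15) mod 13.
2

Using Lucas' theorem:
Write n=19 and k=15 in base 13:
n in base 13: [1, 6]
k in base 13: [1, 2]
C(19,15) mod 13 = ∏ C(n_i, k_i) mod 13
Digit binomials (mod 13): C(1,1) = 1; C(6,2) = 15 ≡ 2
Product: 1 × 2 = 2 ≡ 2 (mod 13)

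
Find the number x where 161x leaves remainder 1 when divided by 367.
212

gcd(161, 367) = 1, so the inverse exists.
Extended Euclidean algorithm on (367, 161):
367 = 2 × 161 + 45  ⟹  45 = (1)·367 + (-2)·161
161 = 3 × 45 + 26  ⟹  26 = (-3)·367 + (7)·161
45 = 1 × 26 + 19  ⟹  19 = (4)·367 + (-9)·161
26 = 1 × 19 + 7  ⟹  7 = (-7)·367 + (16)·161
19 = 2 × 7 + 5  ⟹  5 = (18)·367 + (-41)·161
7 = 1 × 5 + 2  ⟹  2 = (-25)·367 + (57)·161
5 = 2 × 2 + 1  ⟹  1 = (68)·367 + (-155)·161
So (-155)·161 ≡ 1 (mod 367), i.e. 161^(-1) ≡ -155 ≡ 212 (mod 367).
Check: 161 × 212 = 34132 ≡ 1 (mod 367)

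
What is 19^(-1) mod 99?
73

gcd(19, 99) = 1, so the inverse exists.
Extended Euclidean algorithm on (99, 19):
99 = 5 × 19 + 4  ⟹  4 = (1)·99 + (-5)·19
19 = 4 × 4 + 3  ⟹  3 = (-4)·99 + (21)·19
4 = 1 × 3 + 1  ⟹  1 = (5)·99 + (-26)·19
So (-26)·19 ≡ 1 (mod 99), i.e. 19^(-1) ≡ -26 ≡ 73 (mod 99).
Check: 19 × 73 = 1387 ≡ 1 (mod 99)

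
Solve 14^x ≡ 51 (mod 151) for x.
47

Baby-step giant-step with step n = ⌈√151⌉ = 13.
Baby steps 14^j mod 151 (j:value) for j=0..12: 0:1, 1:14, 2:45, 3:26, 4:62, 5:113, 6:72, 7:102, 8:69, 9:60, 10:85, 11:133, 12:50.
Giant-step multiplier: 14^(-13) ≡ 14^(150-13) = 14^137 ≡ 140 (mod 151).
Giant steps γ_i = 51·140^i mod 151: γ_0=51, γ_1=43, γ_2=131, γ_3=69 (in table at j=8).
x = i·n + j = 3·13 + 8 = 47.
Check: 14^47 ≡ 51 (mod 151).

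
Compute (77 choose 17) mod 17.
4

Using Lucas' theorem:
Write n=77 and k=17 in base 17:
n in base 17: [4, 9]
k in base 17: [1, 0]
C(77,17) mod 17 = ∏ C(n_i, k_i) mod 17
Digit binomials (mod 17): C(4,1) = 4; C(9,0) = 1
Product: 4 × 1 = 4 ≡ 4 (mod 17)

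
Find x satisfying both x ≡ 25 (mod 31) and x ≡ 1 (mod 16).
273

Using Chinese Remainder Theorem:
M = 31 × 16 = 496
M1 = 16, M2 = 31
y1 = 16^(-1) mod 31 = 2
y2 = 31^(-1) mod 16 = 15
x = (25×16×2 + 1×31×15) mod 496 = 273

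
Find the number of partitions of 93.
82010177

p(n) counts ways to write n as a sum of positive integers (order ignored).
Euler's pentagonal recurrence: p(k) = p(k-1) + p(k-2) - p(k-5) - p(k-7) + p(k-12) + p(k-15) - ... (offsets j(3j∓1)/2, signs ++--, p(0)=1, p(<0)=0).
DP table for k = 0..92: p(0)=1, p(1)=1, p(2)=2, p(3)=3, p(4)=5, p(5)=7, p(6)=11, p(7)=15, p(8)=22, p(9)=30, p(10)=42, p(11)=56, p(12)=77, p(13)=101, p(14)=135, p(15)=176, p(16)=231, p(17)=297, p(18)=385, p(19)=490, p(20)=627, p(21)=792, p(22)=1002, p(23)=1255, p(24)=1575, p(25)=1958, p(26)=2436, p(27)=3010, p(28)=3718, p(29)=4565, p(30)=5604, p(31)=6842, p(32)=8349, p(33)=10143, p(34)=12310, p(35)=14883, p(36)=17977, p(37)=21637, p(38)=26015, p(39)=31185, p(40)=37338, p(41)=44583, p(42)=53174, p(43)=63261, p(44)=75175, p(45)=89134, p(46)=105558, p(47)=124754, p(48)=147273, p(49)=173525, p(50)=204226, p(51)=239943, p(52)=281589, p(53)=329931, p(54)=386155, p(55)=451276, p(56)=526823, p(57)=614154, p(58)=715220, p(59)=831820, p(60)=966467, p(61)=1121505, p(62)=1300156, p(63)=1505499, p(64)=1741630, p(65)=2012558, p(66)=2323520, p(67)=2679689, p(68)=3087735, p(69)=3554345, p(70)=4087968, p(71)=4697205, p(72)=5392783, p(73)=6185689, p(74)=7089500, p(75)=8118264, p(76)=9289091, p(77)=10619863, p(78)=12132164, p(79)=13848650, p(80)=15796476, p(81)=18004327, p(82)=20506255, p(83)=23338469, p(84)=26543660, p(85)=30167357, p(86)=34262962, p(87)=38887673, p(88)=44108109, p(89)=49995925, p(90)=56634173, p(91)=64112359, p(92)=72533807.
Final step: p(93) = p(92) + p(91) - p(88) - p(86) + p(81) + p(78) - p(71) - p(67) + p(58) + p(53) - p(42) - p(36) + p(23) + p(16) - p(1)
= 72533807 + 64112359 - 44108109 - 34262962 + 18004327 + 12132164 - 4697205 - 2679689 + 715220 + 329931 - 53174 - 17977 + 1255 + 231 - 1
= 82010177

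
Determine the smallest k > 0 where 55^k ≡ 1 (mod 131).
65

131 is prime, so ord(55) divides φ(131) = 130.
Divisors of 130: 1, 2, 5, 10, 13, 26, 65, 130.
Repeated squaring: 55^1 ≡ 55, 55^2 ≡ 12, 55^4 ≡ 13, 55^8 ≡ 38, 55^16 ≡ 3, 55^32 ≡ 9, 55^64 ≡ 81, 55^128 ≡ 11 (mod 131).
Test 55^d mod 131 for each divisor d in increasing order:
55^1 ≡ 55
55^2 ≡ 12
55^5 = 55^4·55^1 ≡ 60
55^10 = 55^8·55^2 ≡ 63
55^13 = 55^8·55^4·55^1 ≡ 53
55^26 = 55^16·55^8·55^2 ≡ 58
55^65 = 55^64·55^1 ≡ 1  ← first divisor giving 1
The order is 65.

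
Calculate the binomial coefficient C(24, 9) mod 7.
2

Using Lucas' theorem:
Write n=24 and k=9 in base 7:
n in base 7: [3, 3]
k in base 7: [1, 2]
C(24,9) mod 7 = ∏ C(n_i, k_i) mod 7
Digit binomials (mod 7): C(3,1) = 3; C(3,2) = 3
Product: 3 × 3 = 9 ≡ 2 (mod 7)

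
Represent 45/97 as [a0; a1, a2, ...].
[0; 2, 6, 2, 3]

Euclidean algorithm steps:
45 = 0 × 97 + 45
97 = 2 × 45 + 7
45 = 6 × 7 + 3
7 = 2 × 3 + 1
3 = 3 × 1 + 0
Continued fraction: [0; 2, 6, 2, 3]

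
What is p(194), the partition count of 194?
2366022741845

p(n) counts ways to write n as a sum of positive integers (order ignored).
Euler's pentagonal recurrence: p(k) = p(k-1) + p(k-2) - p(k-5) - p(k-7) + p(k-12) + p(k-15) - ... (offsets j(3j∓1)/2, signs ++--, p(0)=1, p(<0)=0).
DP table for k = 0..193: p(0)=1, p(1)=1, p(2)=2, p(3)=3, p(4)=5, p(5)=7, p(6)=11, p(7)=15, p(8)=22, p(9)=30, p(10)=42, p(11)=56, p(12)=77, p(13)=101, p(14)=135, p(15)=176, p(16)=231, p(17)=297, p(18)=385, p(19)=490, p(20)=627, p(21)=792, p(22)=1002, p(23)=1255, p(24)=1575, p(25)=1958, p(26)=2436, p(27)=3010, p(28)=3718, p(29)=4565, p(30)=5604, p(31)=6842, p(32)=8349, p(33)=10143, p(34)=12310, p(35)=14883, p(36)=17977, p(37)=21637, p(38)=26015, p(39)=31185, p(40)=37338, p(41)=44583, p(42)=53174, p(43)=63261, p(44)=75175, p(45)=89134, p(46)=105558, p(47)=124754, p(48)=147273, p(49)=173525, p(50)=204226, p(51)=239943, p(52)=281589, p(53)=329931, p(54)=386155, p(55)=451276, p(56)=526823, p(57)=614154, p(58)=715220, p(59)=831820, p(60)=966467, p(61)=1121505, p(62)=1300156, p(63)=1505499, p(64)=1741630, p(65)=2012558, p(66)=2323520, p(67)=2679689, p(68)=3087735, p(69)=3554345, p(70)=4087968, p(71)=4697205, p(72)=5392783, p(73)=6185689, p(74)=7089500, p(75)=8118264, p(76)=9289091, p(77)=10619863, p(78)=12132164, p(79)=13848650, p(80)=15796476, p(81)=18004327, p(82)=20506255, p(83)=23338469, p(84)=26543660, p(85)=30167357, p(86)=34262962, p(87)=38887673, p(88)=44108109, p(89)=49995925, p(90)=56634173, p(91)=64112359, p(92)=72533807, p(93)=82010177, p(94)=92669720, p(95)=104651419, p(96)=118114304, p(97)=133230930, p(98)=150198136, p(99)=169229875, p(100)=190569292, p(101)=214481126, p(102)=241265379, p(103)=271248950, p(104)=304801365, p(105)=342325709, p(106)=384276336, p(107)=431149389, p(108)=483502844, p(109)=541946240, p(110)=607163746, p(111)=679903203, p(112)=761002156, p(113)=851376628, p(114)=952050665, p(115)=1064144451, p(116)=1188908248, p(117)=1327710076, p(118)=1482074143, p(119)=1653668665, p(120)=1844349560, p(121)=2056148051, p(122)=2291320912, p(123)=2552338241, p(124)=2841940500, p(125)=3163127352, p(126)=3519222692, p(127)=3913864295, p(128)=4351078600, p(129)=4835271870, p(130)=5371315400, p(131)=5964539504, p(132)=6620830889, p(133)=7346629512, p(134)=8149040695, p(135)=9035836076, p(136)=10015581680, p(137)=11097645016, p(138)=12292341831, p(139)=13610949895, p(140)=15065878135, p(141)=16670689208, p(142)=18440293320, p(143)=20390982757, p(144)=22540654445, p(145)=24908858009, p(146)=27517052599, p(147)=30388671978, p(148)=33549419497, p(149)=37027355200, p(150)=40853235313, p(151)=45060624582, p(152)=49686288421, p(153)=54770336324, p(154)=60356673280, p(155)=66493182097, p(156)=73232243759, p(157)=80630964769, p(158)=88751778802, p(159)=97662728555, p(160)=107438159466, p(161)=118159068427, p(162)=129913904637, p(163)=142798995930, p(164)=156919475295, p(165)=172389800255, p(166)=189334822579, p(167)=207890420102, p(168)=228204732751, p(169)=250438925115, p(170)=274768617130, p(171)=301384802048, p(172)=330495499613, p(173)=362326859895, p(174)=397125074750, p(175)=435157697830, p(176)=476715857290, p(177)=522115831195, p(178)=571701605655, p(179)=625846753120, p(180)=684957390936, p(181)=749474411781, p(182)=819876908323, p(183)=896684817527, p(184)=980462880430, p(185)=1071823774337, p(186)=1171432692373, p(187)=1280011042268, p(188)=1398341745571, p(189)=1527273599625, p(190)=1667727404093, p(191)=1820701100652, p(192)=1987276856363, p(193)=2168627105469.
Final step: p(194) = p(193) + p(192) - p(189) - p(187) + p(182) + p(179) - p(172) - p(168) + p(159) + p(154) - p(143) - p(137) + p(124) + p(117) - p(102) - p(94) + p(77) + p(68) - p(49) - p(39) + p(18) + p(7)
= 2168627105469 + 1987276856363 - 1527273599625 - 1280011042268 + 819876908323 + 625846753120 - 330495499613 - 228204732751 + 97662728555 + 60356673280 - 20390982757 - 11097645016 + 2841940500 + 1327710076 - 241265379 - 92669720 + 10619863 + 3087735 - 173525 - 31185 + 385 + 15
= 2366022741845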